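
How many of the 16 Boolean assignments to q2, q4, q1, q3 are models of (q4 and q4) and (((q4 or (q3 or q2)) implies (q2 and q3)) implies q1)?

7

Initial set: {((q4 and q4) and (((q4 or (q3 or q2)) implies (q2 and q3)) implies q1))}.
((q4 and q4) and (((q4 or (q3 or q2)) implies (q2 and q3)) implies q1)): α-rule — add (q4 and q4), (((q4 or (q3 or q2)) implies (q2 and q3)) implies q1).
(q4 and q4): α-rule — add q4, q4.
(((q4 or (q3 or q2)) implies (q2 and q3)) implies q1): β-rule — branch into not ((q4 or (q3 or q2)) implies (q2 and q3))  //  q1.
  branch 1 (add not ((q4 or (q3 or q2)) implies (q2 and q3))):
    not ((q4 or (q3 or q2)) implies (q2 and q3)): α-rule — add (q4 or (q3 or q2)), not (q2 and q3).
    (q4 or (q3 or q2)): β-rule — branch into q4  //  (q3 or q2).
      branch 1.1 (add q4):
        not (q2 and q3): β-rule — branch into not q2  //  not q3.
          branch 1.1.1 (add not q2):
            ○ open, literals {q2=0, q4=1}.
          branch 1.1.2 (add not q3):
            ○ open, literals {q3=0, q4=1}.
      branch 1.2 (add (q3 or q2)):
        not (q2 and q3): β-rule — branch into not q2  //  not q3.
          branch 1.2.1 (add not q2):
            (q3 or q2): β-rule — branch into q3  //  q2.
              branch 1.2.1.1 (add q3):
                ○ open, literals {q2=0, q3=1, q4=1}.
              branch 1.2.1.2 (add q2):
                × closes — contains both q2 and not q2.
          branch 1.2.2 (add not q3):
            (q3 or q2): β-rule — branch into q3  //  q2.
              branch 1.2.2.1 (add q3):
                × closes — contains both q3 and not q3.
              branch 1.2.2.2 (add q2):
                ○ open, literals {q2=1, q3=0, q4=1}.
  branch 2 (add q1):
    ○ open, literals {q1=1, q4=1}.
2 branches closed, 5 open.
Each open branch fixes some atoms; the unmentioned ones are free. Counting distinct full assignments: branch {q2=0, q4=1} (q1, q3) contributes 4 new; branch {q3=0, q4=1} (q2, q1) contributes 2 new; branch {q2=0, q3=1, q4=1} (q1) contributes 0 new; branch {q2=1, q3=0, q4=1} (q1) contributes 0 new; branch {q1=1, q4=1} (q2, q3) contributes 1 new. Total: 7.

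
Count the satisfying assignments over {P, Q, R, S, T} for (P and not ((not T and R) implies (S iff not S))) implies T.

Initial set: {((P and not ((not T and R) implies (S iff not S))) implies T)}.
((P and not ((not T and R) implies (S iff not S))) implies T): β-rule — branch into not (P and not ((not T and R) implies (S iff not S)))  //  T.
  branch 1 (add not (P and not ((not T and R) implies (S iff not S)))):
    not (P and not ((not T and R) implies (S iff not S))): β-rule — branch into not P  //  not not ((not T and R) implies (S iff not S)).
      branch 1.1 (add not P):
        ○ open, literals {P=false}.
      branch 1.2 (add not not ((not T and R) implies (S iff not S))):
        not not ((not T and R) implies (S iff not S)): β-rule — branch into not (not T and R)  //  (S iff not S).
          branch 1.2.1 (add not (not T and R)):
            not (not T and R): β-rule — branch into not not T  //  not R.
              branch 1.2.1.1 (add not not T):
                ○ open, literals {T=true}.
              branch 1.2.1.2 (add not R):
                ○ open, literals {R=false}.
          branch 1.2.2 (add (S iff not S)):
            (S iff not S): β-rule — branch into S, not S  //  not S, not not S.
              branch 1.2.2.1 (add S, not S):
                × closes — contains both S and not S.
              branch 1.2.2.2 (add not S, not not S):
                × closes — contains both S and not S.
  branch 2 (add T):
    ○ open, literals {T=true}.
2 branches closed, 4 open.
Each open branch fixes some atoms; the unmentioned ones are free. Counting distinct full assignments: branch {P=false} (Q, R, S, T) contributes 16 new; branch {T=true} (P, Q, R, S) contributes 8 new; branch {R=false} (P, Q, S, T) contributes 4 new; branch {T=true} (P, Q, R, S) contributes 0 new. Total: 28.

28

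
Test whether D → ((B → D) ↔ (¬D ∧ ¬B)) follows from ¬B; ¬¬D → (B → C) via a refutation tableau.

No

Initial set: {T ¬B; T (¬¬D → (B → C)); F (D → ((B → D) ↔ (¬D ∧ ¬B)))}.
F (D → ((B → D) ↔ (¬D ∧ ¬B))): α-rule — add T D, F ((B → D) ↔ (¬D ∧ ¬B)).
T (¬¬D → (B → C)): β-rule — branch into F ¬¬D  //  T (B → C).
  branch 1 (add F ¬¬D):
    F ¬¬D: drop double negation, giving F D.
    × closes — contains both D and ¬D.
  branch 2 (add T (B → C)):
    F ((B → D) ↔ (¬D ∧ ¬B)): β-rule — branch into T (B → D), F (¬D ∧ ¬B)  //  F (B → D), T (¬D ∧ ¬B).
      branch 2.1 (add T (B → D), F (¬D ∧ ¬B)):
        T (B → C): β-rule — branch into F B  //  T C.
          branch 2.1.1 (add F B):
            T (B → D): β-rule — branch into F B  //  T D.
              branch 2.1.1.1 (add F B):
                F (¬D ∧ ¬B): β-rule — branch into F ¬D  //  F ¬B.
                  branch 2.1.1.1.1 (add F ¬D):
                    ○ open, literals {B=false, D=true}.
                  branch 2.1.1.1.2 (add F ¬B):
                    × closes — contains both B and ¬B.
              branch 2.1.1.2 (add T D):
                F (¬D ∧ ¬B): β-rule — branch into F ¬D  //  F ¬B.
                  branch 2.1.1.2.1 (add F ¬D):
                    ○ open, literals {B=false, D=true}.
                  branch 2.1.1.2.2 (add F ¬B):
                    × closes — contains both B and ¬B.
          branch 2.1.2 (add T C):
            T (B → D): β-rule — branch into F B  //  T D.
              branch 2.1.2.1 (add F B):
                F (¬D ∧ ¬B): β-rule — branch into F ¬D  //  F ¬B.
                  branch 2.1.2.1.1 (add F ¬D):
                    ○ open, literals {B=false, C=true, D=true}.
                  branch 2.1.2.1.2 (add F ¬B):
                    × closes — contains both B and ¬B.
              branch 2.1.2.2 (add T D):
                F (¬D ∧ ¬B): β-rule — branch into F ¬D  //  F ¬B.
                  branch 2.1.2.2.1 (add F ¬D):
                    ○ open, literals {B=false, C=true, D=true}.
                  branch 2.1.2.2.2 (add F ¬B):
                    × closes — contains both B and ¬B.
      branch 2.2 (add F (B → D), T (¬D ∧ ¬B)):
        F (B → D): α-rule — add T B, F D.
        × closes — contains both B and ¬B.
6 branches closed, 4 open.
An open branch gives a countermodel: B=false, D=true (unmentioned atoms arbitrary); the premises hold there but the conclusion fails.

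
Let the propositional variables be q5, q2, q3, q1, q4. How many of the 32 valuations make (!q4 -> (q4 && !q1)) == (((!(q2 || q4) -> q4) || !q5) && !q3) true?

18

Initial set: {((!q4 -> (q4 && !q1)) == (((!(q2 || q4) -> q4) || !q5) && !q3))}.
((!q4 -> (q4 && !q1)) == (((!(q2 || q4) -> q4) || !q5) && !q3)): β-rule — branch into (!q4 -> (q4 && !q1)), (((!(q2 || q4) -> q4) || !q5) && !q3)  //  !(!q4 -> (q4 && !q1)), !(((!(q2 || q4) -> q4) || !q5) && !q3).
  branch 1 (add (!q4 -> (q4 && !q1)), (((!(q2 || q4) -> q4) || !q5) && !q3)):
    (((!(q2 || q4) -> q4) || !q5) && !q3): α-rule — add ((!(q2 || q4) -> q4) || !q5), !q3.
    (!q4 -> (q4 && !q1)): β-rule — branch into !!q4  //  (q4 && !q1).
      branch 1.1 (add !!q4):
        ((!(q2 || q4) -> q4) || !q5): β-rule — branch into (!(q2 || q4) -> q4)  //  !q5.
          branch 1.1.1 (add (!(q2 || q4) -> q4)):
            (!(q2 || q4) -> q4): β-rule — branch into !!(q2 || q4)  //  q4.
              branch 1.1.1.1 (add !!(q2 || q4)):
                !!(q2 || q4): β-rule — branch into q2  //  q4.
                  branch 1.1.1.1.1 (add q2):
                    ○ open, literals {q2=true, q3=false, q4=true}.
                  branch 1.1.1.1.2 (add q4):
                    ○ open, literals {q3=false, q4=true}.
              branch 1.1.1.2 (add q4):
                ○ open, literals {q3=false, q4=true}.
          branch 1.1.2 (add !q5):
            ○ open, literals {q3=false, q4=true, q5=false}.
      branch 1.2 (add (q4 && !q1)):
        (q4 && !q1): α-rule — add q4, !q1.
        ((!(q2 || q4) -> q4) || !q5): β-rule — branch into (!(q2 || q4) -> q4)  //  !q5.
          branch 1.2.1 (add (!(q2 || q4) -> q4)):
            (!(q2 || q4) -> q4): β-rule — branch into !!(q2 || q4)  //  q4.
              branch 1.2.1.1 (add !!(q2 || q4)):
                !!(q2 || q4): β-rule — branch into q2  //  q4.
                  branch 1.2.1.1.1 (add q2):
                    ○ open, literals {q1=false, q2=true, q3=false, q4=true}.
                  branch 1.2.1.1.2 (add q4):
                    ○ open, literals {q1=false, q3=false, q4=true}.
              branch 1.2.1.2 (add q4):
                ○ open, literals {q1=false, q3=false, q4=true}.
          branch 1.2.2 (add !q5):
            ○ open, literals {q1=false, q3=false, q4=true, q5=false}.
  branch 2 (add !(!q4 -> (q4 && !q1)), !(((!(q2 || q4) -> q4) || !q5) && !q3)):
    !(!q4 -> (q4 && !q1)): α-rule — add !q4, !(q4 && !q1).
    !(((!(q2 || q4) -> q4) || !q5) && !q3): β-rule — branch into !((!(q2 || q4) -> q4) || !q5)  //  !!q3.
      branch 2.1 (add !((!(q2 || q4) -> q4) || !q5)):
        !((!(q2 || q4) -> q4) || !q5): α-rule — add !(!(q2 || q4) -> q4), !!q5.
        !(!(q2 || q4) -> q4): α-rule — add !(q2 || q4), !q4.
        !(q2 || q4): α-rule — add !q2, !q4.
        !(q4 && !q1): β-rule — branch into !q4  //  !!q1.
          branch 2.1.1 (add !q4):
            ○ open, literals {q2=false, q4=false, q5=true}.
          branch 2.1.2 (add !!q1):
            ○ open, literals {q1=true, q2=false, q4=false, q5=true}.
      branch 2.2 (add !!q3):
        !(q4 && !q1): β-rule — branch into !q4  //  !!q1.
          branch 2.2.1 (add !q4):
            ○ open, literals {q3=true, q4=false}.
          branch 2.2.2 (add !!q1):
            ○ open, literals {q1=true, q3=true, q4=false}.
0 branches closed, 12 open.
Each open branch fixes some atoms; the unmentioned ones are free. Counting distinct full assignments: branch {q2=true, q3=false, q4=true} (q5, q1) contributes 4 new; branch {q3=false, q4=true} (q5, q2, q1) contributes 4 new; branch {q3=false, q4=true} (q5, q2, q1) contributes 0 new; branch {q3=false, q4=true, q5=false} (q2, q1) contributes 0 new; branch {q1=false, q2=true, q3=false, q4=true} (q5) contributes 0 new; branch {q1=false, q3=false, q4=true} (q5, q2) contributes 0 new; branch {q1=false, q3=false, q4=true} (q5, q2) contributes 0 new; branch {q1=false, q3=false, q4=true, q5=false} (q2) contributes 0 new; branch {q2=false, q4=false, q5=true} (q3, q1) contributes 4 new; branch {q1=true, q2=false, q4=false, q5=true} (q3) contributes 0 new; branch {q3=true, q4=false} (q5, q2, q1) contributes 6 new; branch {q1=true, q3=true, q4=false} (q5, q2) contributes 0 new. Total: 18.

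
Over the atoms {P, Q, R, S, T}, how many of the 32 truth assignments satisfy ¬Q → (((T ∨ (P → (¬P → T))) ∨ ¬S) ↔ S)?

Initial set: {(¬Q → (((T ∨ (P → (¬P → T))) ∨ ¬S) ↔ S))}.
(¬Q → (((T ∨ (P → (¬P → T))) ∨ ¬S) ↔ S)): β-rule — branch into ¬¬Q  //  (((T ∨ (P → (¬P → T))) ∨ ¬S) ↔ S).
  branch 1 (add ¬¬Q):
    ○ open, literals {Q=1}.
  branch 2 (add (((T ∨ (P → (¬P → T))) ∨ ¬S) ↔ S)):
    (((T ∨ (P → (¬P → T))) ∨ ¬S) ↔ S): β-rule — branch into ((T ∨ (P → (¬P → T))) ∨ ¬S), S  //  ¬((T ∨ (P → (¬P → T))) ∨ ¬S), ¬S.
      branch 2.1 (add ((T ∨ (P → (¬P → T))) ∨ ¬S), S):
        ((T ∨ (P → (¬P → T))) ∨ ¬S): β-rule — branch into (T ∨ (P → (¬P → T)))  //  ¬S.
          branch 2.1.1 (add (T ∨ (P → (¬P → T)))):
            (T ∨ (P → (¬P → T))): β-rule — branch into T  //  (P → (¬P → T)).
              branch 2.1.1.1 (add T):
                ○ open, literals {S=1, T=1}.
              branch 2.1.1.2 (add (P → (¬P → T))):
                (P → (¬P → T)): β-rule — branch into ¬P  //  (¬P → T).
                  branch 2.1.1.2.1 (add ¬P):
                    ○ open, literals {P=0, S=1}.
                  branch 2.1.1.2.2 (add (¬P → T)):
                    (¬P → T): β-rule — branch into ¬¬P  //  T.
                      branch 2.1.1.2.2.1 (add ¬¬P):
                        ○ open, literals {P=1, S=1}.
                      branch 2.1.1.2.2.2 (add T):
                        ○ open, literals {S=1, T=1}.
          branch 2.1.2 (add ¬S):
            × closes — contains both S and ¬S.
      branch 2.2 (add ¬((T ∨ (P → (¬P → T))) ∨ ¬S), ¬S):
        ¬((T ∨ (P → (¬P → T))) ∨ ¬S): α-rule — add ¬(T ∨ (P → (¬P → T))), ¬¬S.
        × closes — contains both S and ¬S.
2 branches closed, 5 open.
Each open branch fixes some atoms; the unmentioned ones are free. Counting distinct full assignments: branch {Q=1} (P, R, S, T) contributes 16 new; branch {S=1, T=1} (P, Q, R) contributes 4 new; branch {P=0, S=1} (Q, R, T) contributes 2 new; branch {P=1, S=1} (Q, R, T) contributes 2 new; branch {S=1, T=1} (P, Q, R) contributes 0 new. Total: 24.

24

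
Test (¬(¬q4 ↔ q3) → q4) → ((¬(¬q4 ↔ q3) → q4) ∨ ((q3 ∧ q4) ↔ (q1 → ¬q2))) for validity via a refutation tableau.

Assume the negation and expand:
Initial set: {¬((¬(¬q4 ↔ q3) → q4) → ((¬(¬q4 ↔ q3) → q4) ∨ ((q3 ∧ q4) ↔ (q1 → ¬q2))))}.
¬((¬(¬q4 ↔ q3) → q4) → ((¬(¬q4 ↔ q3) → q4) ∨ ((q3 ∧ q4) ↔ (q1 → ¬q2)))): α-rule — add (¬(¬q4 ↔ q3) → q4), ¬((¬(¬q4 ↔ q3) → q4) ∨ ((q3 ∧ q4) ↔ (q1 → ¬q2))).
¬((¬(¬q4 ↔ q3) → q4) ∨ ((q3 ∧ q4) ↔ (q1 → ¬q2))): α-rule — add ¬(¬(¬q4 ↔ q3) → q4), ¬((q3 ∧ q4) ↔ (q1 → ¬q2)).
¬(¬(¬q4 ↔ q3) → q4): α-rule — add ¬(¬q4 ↔ q3), ¬q4.
(¬(¬q4 ↔ q3) → q4): β-rule — branch into ¬¬(¬q4 ↔ q3)  //  q4.
  branch 1 (add ¬¬(¬q4 ↔ q3)):
    ¬((q3 ∧ q4) ↔ (q1 → ¬q2)): β-rule — branch into (q3 ∧ q4), ¬(q1 → ¬q2)  //  ¬(q3 ∧ q4), (q1 → ¬q2).
      branch 1.1 (add (q3 ∧ q4), ¬(q1 → ¬q2)):
        (q3 ∧ q4): α-rule — add q3, q4.
        × closes — contains both q4 and ¬q4.
      branch 1.2 (add ¬(q3 ∧ q4), (q1 → ¬q2)):
        ¬(¬q4 ↔ q3): β-rule — branch into ¬q4, ¬q3  //  ¬¬q4, q3.
          branch 1.2.1 (add ¬q4, ¬q3):
            ¬¬(¬q4 ↔ q3): β-rule — branch into ¬q4, q3  //  ¬¬q4, ¬q3.
              branch 1.2.1.1 (add ¬q4, q3):
                × closes — contains both q3 and ¬q3.
              branch 1.2.1.2 (add ¬¬q4, ¬q3):
                × closes — contains both q4 and ¬q4.
          branch 1.2.2 (add ¬¬q4, q3):
            × closes — contains both q4 and ¬q4.
  branch 2 (add q4):
    × closes — contains both q4 and ¬q4.
All 5 branches close.
Every branch closed, so the negation is unsatisfiable and the formula is valid.

Valid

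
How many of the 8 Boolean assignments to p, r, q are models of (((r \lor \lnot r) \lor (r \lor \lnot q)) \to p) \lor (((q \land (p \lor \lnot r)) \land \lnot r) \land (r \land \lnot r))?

4

Initial set: {((((r \lor \lnot r) \lor (r \lor \lnot q)) \to p) \lor (((q \land (p \lor \lnot r)) \land \lnot r) \land (r \land \lnot r)))}.
((((r \lor \lnot r) \lor (r \lor \lnot q)) \to p) \lor (((q \land (p \lor \lnot r)) \land \lnot r) \land (r \land \lnot r))): β-rule — branch into (((r \lor \lnot r) \lor (r \lor \lnot q)) \to p)  //  (((q \land (p \lor \lnot r)) \land \lnot r) \land (r \land \lnot r)).
  branch 1 (add (((r \lor \lnot r) \lor (r \lor \lnot q)) \to p)):
    (((r \lor \lnot r) \lor (r \lor \lnot q)) \to p): β-rule — branch into \lnot ((r \lor \lnot r) \lor (r \lor \lnot q))  //  p.
      branch 1.1 (add \lnot ((r \lor \lnot r) \lor (r \lor \lnot q))):
        \lnot ((r \lor \lnot r) \lor (r \lor \lnot q)): α-rule — add \lnot (r \lor \lnot r), \lnot (r \lor \lnot q).
        \lnot (r \lor \lnot r): α-rule — add \lnot r, \lnot \lnot r.
        × closes — contains both r and \lnot r.
      branch 1.2 (add p):
        ○ open, literals {p=T}.
  branch 2 (add (((q \land (p \lor \lnot r)) \land \lnot r) \land (r \land \lnot r))):
    (((q \land (p \lor \lnot r)) \land \lnot r) \land (r \land \lnot r)): α-rule — add ((q \land (p \lor \lnot r)) \land \lnot r), (r \land \lnot r).
    ((q \land (p \lor \lnot r)) \land \lnot r): α-rule — add (q \land (p \lor \lnot r)), \lnot r.
    (r \land \lnot r): α-rule — add r, \lnot r.
    × closes — contains both r and \lnot r.
2 branches closed, 1 open.
Each open branch fixes some atoms; the unmentioned ones are free. Counting distinct full assignments: branch {p=T} (r, q) contributes 4 new. Total: 4.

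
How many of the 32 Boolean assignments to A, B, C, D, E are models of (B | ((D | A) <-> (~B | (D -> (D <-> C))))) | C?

30

Initial set: {((B | ((D | A) <-> (~B | (D -> (D <-> C))))) | C)}.
((B | ((D | A) <-> (~B | (D -> (D <-> C))))) | C): β-rule — branch into (B | ((D | A) <-> (~B | (D -> (D <-> C)))))  //  C.
  branch 1 (add (B | ((D | A) <-> (~B | (D -> (D <-> C)))))):
    (B | ((D | A) <-> (~B | (D -> (D <-> C))))): β-rule — branch into B  //  ((D | A) <-> (~B | (D -> (D <-> C)))).
      branch 1.1 (add B):
        ○ open, literals {B=1}.
      branch 1.2 (add ((D | A) <-> (~B | (D -> (D <-> C))))):
        ((D | A) <-> (~B | (D -> (D <-> C)))): β-rule — branch into (D | A), (~B | (D -> (D <-> C)))  //  ~(D | A), ~(~B | (D -> (D <-> C))).
          branch 1.2.1 (add (D | A), (~B | (D -> (D <-> C)))):
            (D | A): β-rule — branch into D  //  A.
              branch 1.2.1.1 (add D):
                (~B | (D -> (D <-> C))): β-rule — branch into ~B  //  (D -> (D <-> C)).
                  branch 1.2.1.1.1 (add ~B):
                    ○ open, literals {B=0, D=1}.
                  branch 1.2.1.1.2 (add (D -> (D <-> C))):
                    (D -> (D <-> C)): β-rule — branch into ~D  //  (D <-> C).
                      branch 1.2.1.1.2.1 (add ~D):
                        × closes — contains both D and ~D.
                      branch 1.2.1.1.2.2 (add (D <-> C)):
                        (D <-> C): β-rule — branch into D, C  //  ~D, ~C.
                          branch 1.2.1.1.2.2.1 (add D, C):
                            ○ open, literals {C=1, D=1}.
                          branch 1.2.1.1.2.2.2 (add ~D, ~C):
                            × closes — contains both D and ~D.
              branch 1.2.1.2 (add A):
                (~B | (D -> (D <-> C))): β-rule — branch into ~B  //  (D -> (D <-> C)).
                  branch 1.2.1.2.1 (add ~B):
                    ○ open, literals {A=1, B=0}.
                  branch 1.2.1.2.2 (add (D -> (D <-> C))):
                    (D -> (D <-> C)): β-rule — branch into ~D  //  (D <-> C).
                      branch 1.2.1.2.2.1 (add ~D):
                        ○ open, literals {A=1, D=0}.
                      branch 1.2.1.2.2.2 (add (D <-> C)):
                        (D <-> C): β-rule — branch into D, C  //  ~D, ~C.
                          branch 1.2.1.2.2.2.1 (add D, C):
                            ○ open, literals {A=1, C=1, D=1}.
                          branch 1.2.1.2.2.2.2 (add ~D, ~C):
                            ○ open, literals {A=1, C=0, D=0}.
          branch 1.2.2 (add ~(D | A), ~(~B | (D -> (D <-> C)))):
            ~(D | A): α-rule — add ~D, ~A.
            ~(~B | (D -> (D <-> C))): α-rule — add ~~B, ~(D -> (D <-> C)).
            ~(D -> (D <-> C)): α-rule — add D, ~(D <-> C).
            × closes — contains both D and ~D.
  branch 2 (add C):
    ○ open, literals {C=1}.
3 branches closed, 8 open.
Each open branch fixes some atoms; the unmentioned ones are free. Counting distinct full assignments: branch {B=1} (A, C, D, E) contributes 16 new; branch {B=0, D=1} (A, C, E) contributes 8 new; branch {C=1, D=1} (A, B, E) contributes 0 new; branch {A=1, B=0} (C, D, E) contributes 4 new; branch {A=1, D=0} (B, C, E) contributes 0 new; branch {A=1, C=1, D=1} (B, E) contributes 0 new; branch {A=1, C=0, D=0} (B, E) contributes 0 new; branch {C=1} (A, B, D, E) contributes 2 new. Total: 30.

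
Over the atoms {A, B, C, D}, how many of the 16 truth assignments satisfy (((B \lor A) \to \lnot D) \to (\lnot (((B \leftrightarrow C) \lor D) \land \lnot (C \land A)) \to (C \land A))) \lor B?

15

Initial set: {((((B \lor A) \to \lnot D) \to (\lnot (((B \leftrightarrow C) \lor D) \land \lnot (C \land A)) \to (C \land A))) \lor B)}.
((((B \lor A) \to \lnot D) \to (\lnot (((B \leftrightarrow C) \lor D) \land \lnot (C \land A)) \to (C \land A))) \lor B): β-rule — branch into (((B \lor A) \to \lnot D) \to (\lnot (((B \leftrightarrow C) \lor D) \land \lnot (C \land A)) \to (C \land A)))  //  B.
  branch 1 (add (((B \lor A) \to \lnot D) \to (\lnot (((B \leftrightarrow C) \lor D) \land \lnot (C \land A)) \to (C \land A)))):
    (((B \lor A) \to \lnot D) \to (\lnot (((B \leftrightarrow C) \lor D) \land \lnot (C \land A)) \to (C \land A))): β-rule — branch into \lnot ((B \lor A) \to \lnot D)  //  (\lnot (((B \leftrightarrow C) \lor D) \land \lnot (C \land A)) \to (C \land A)).
      branch 1.1 (add \lnot ((B \lor A) \to \lnot D)):
        \lnot ((B \lor A) \to \lnot D): α-rule — add (B \lor A), \lnot \lnot D.
        (B \lor A): β-rule — branch into B  //  A.
          branch 1.1.1 (add B):
            ○ open, literals {B=1, D=1}.
          branch 1.1.2 (add A):
            ○ open, literals {A=1, D=1}.
      branch 1.2 (add (\lnot (((B \leftrightarrow C) \lor D) \land \lnot (C \land A)) \to (C \land A))):
        (\lnot (((B \leftrightarrow C) \lor D) \land \lnot (C \land A)) \to (C \land A)): β-rule — branch into \lnot \lnot (((B \leftrightarrow C) \lor D) \land \lnot (C \land A))  //  (C \land A).
          branch 1.2.1 (add \lnot \lnot (((B \leftrightarrow C) \lor D) \land \lnot (C \land A))):
            \lnot \lnot (((B \leftrightarrow C) \lor D) \land \lnot (C \land A)): α-rule — add ((B \leftrightarrow C) \lor D), \lnot (C \land A).
            ((B \leftrightarrow C) \lor D): β-rule — branch into (B \leftrightarrow C)  //  D.
              branch 1.2.1.1 (add (B \leftrightarrow C)):
                \lnot (C \land A): β-rule — branch into \lnot C  //  \lnot A.
                  branch 1.2.1.1.1 (add \lnot C):
                    (B \leftrightarrow C): β-rule — branch into B, C  //  \lnot B, \lnot C.
                      branch 1.2.1.1.1.1 (add B, C):
                        × closes — contains both C and \lnot C.
                      branch 1.2.1.1.1.2 (add \lnot B, \lnot C):
                        ○ open, literals {B=0, C=0}.
                  branch 1.2.1.1.2 (add \lnot A):
                    (B \leftrightarrow C): β-rule — branch into B, C  //  \lnot B, \lnot C.
                      branch 1.2.1.1.2.1 (add B, C):
                        ○ open, literals {A=0, B=1, C=1}.
                      branch 1.2.1.1.2.2 (add \lnot B, \lnot C):
                        ○ open, literals {A=0, B=0, C=0}.
              branch 1.2.1.2 (add D):
                \lnot (C \land A): β-rule — branch into \lnot C  //  \lnot A.
                  branch 1.2.1.2.1 (add \lnot C):
                    ○ open, literals {C=0, D=1}.
                  branch 1.2.1.2.2 (add \lnot A):
                    ○ open, literals {A=0, D=1}.
          branch 1.2.2 (add (C \land A)):
            (C \land A): α-rule — add C, A.
            ○ open, literals {A=1, C=1}.
  branch 2 (add B):
    ○ open, literals {B=1}.
1 branch closed, 9 open.
Each open branch fixes some atoms; the unmentioned ones are free. Counting distinct full assignments: branch {B=1, D=1} (A, C) contributes 4 new; branch {A=1, D=1} (B, C) contributes 2 new; branch {B=0, C=0} (A, D) contributes 3 new; branch {A=0, B=1, C=1} (D) contributes 1 new; branch {A=0, B=0, C=0} (D) contributes 0 new; branch {C=0, D=1} (A, B) contributes 0 new; branch {A=0, D=1} (B, C) contributes 1 new; branch {A=1, C=1} (B, D) contributes 2 new; branch {B=1} (A, C, D) contributes 2 new. Total: 15.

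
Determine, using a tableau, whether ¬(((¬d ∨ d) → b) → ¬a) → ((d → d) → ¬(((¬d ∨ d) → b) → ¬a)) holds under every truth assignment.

Assume the negation and expand:
Initial set: {F (¬(((¬d ∨ d) → b) → ¬a) → ((d → d) → ¬(((¬d ∨ d) → b) → ¬a)))}.
F (¬(((¬d ∨ d) → b) → ¬a) → ((d → d) → ¬(((¬d ∨ d) → b) → ¬a))): α-rule — add T ¬(((¬d ∨ d) → b) → ¬a), F ((d → d) → ¬(((¬d ∨ d) → b) → ¬a)).
T ¬(((¬d ∨ d) → b) → ¬a): α-rule — add T ((¬d ∨ d) → b), F ¬a.
F ((d → d) → ¬(((¬d ∨ d) → b) → ¬a)): α-rule — add T (d → d), F ¬(((¬d ∨ d) → b) → ¬a).
T ((¬d ∨ d) → b): β-rule — branch into F (¬d ∨ d)  //  T b.
  branch 1 (add F (¬d ∨ d)):
    F (¬d ∨ d): α-rule — add F ¬d, F d.
    × closes — contains both d and ¬d.
  branch 2 (add T b):
    T (d → d): β-rule — branch into F d  //  T d.
      branch 2.1 (add F d):
        F ¬(((¬d ∨ d) → b) → ¬a): β-rule — branch into F ((¬d ∨ d) → b)  //  T ¬a.
          branch 2.1.1 (add F ((¬d ∨ d) → b)):
            F ((¬d ∨ d) → b): α-rule — add T (¬d ∨ d), F b.
            × closes — contains both b and ¬b.
          branch 2.1.2 (add T ¬a):
            × closes — contains both a and ¬a.
      branch 2.2 (add T d):
        F ¬(((¬d ∨ d) → b) → ¬a): β-rule — branch into F ((¬d ∨ d) → b)  //  T ¬a.
          branch 2.2.1 (add F ((¬d ∨ d) → b)):
            F ((¬d ∨ d) → b): α-rule — add T (¬d ∨ d), F b.
            × closes — contains both b and ¬b.
          branch 2.2.2 (add T ¬a):
            × closes — contains both a and ¬a.
All 5 branches close.
Every branch closed, so the negation is unsatisfiable and the formula is valid.

Valid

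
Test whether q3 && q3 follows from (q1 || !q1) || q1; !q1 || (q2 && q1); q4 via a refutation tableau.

No

Initial set: {((q1 || !q1) || q1); (!q1 || (q2 && q1)); q4; !(q3 && q3)}.
((q1 || !q1) || q1): β-rule — branch into (q1 || !q1)  //  q1.
  branch 1 (add (q1 || !q1)):
    (!q1 || (q2 && q1)): β-rule — branch into !q1  //  (q2 && q1).
      branch 1.1 (add !q1):
        !(q3 && q3): β-rule — branch into !q3  //  !q3.
          branch 1.1.1 (add !q3):
            (q1 || !q1): β-rule — branch into q1  //  !q1.
              branch 1.1.1.1 (add q1):
                × closes — contains both q1 and !q1.
              branch 1.1.1.2 (add !q1):
                ○ open, literals {q1=false, q3=false, q4=true}.
          branch 1.1.2 (add !q3):
            (q1 || !q1): β-rule — branch into q1  //  !q1.
              branch 1.1.2.1 (add q1):
                × closes — contains both q1 and !q1.
              branch 1.1.2.2 (add !q1):
                ○ open, literals {q1=false, q3=false, q4=true}.
      branch 1.2 (add (q2 && q1)):
        (q2 && q1): α-rule — add q2, q1.
        !(q3 && q3): β-rule — branch into !q3  //  !q3.
          branch 1.2.1 (add !q3):
            (q1 || !q1): β-rule — branch into q1  //  !q1.
              branch 1.2.1.1 (add q1):
                ○ open, literals {q1=true, q2=true, q3=false, q4=true}.
              branch 1.2.1.2 (add !q1):
                × closes — contains both q1 and !q1.
          branch 1.2.2 (add !q3):
            (q1 || !q1): β-rule — branch into q1  //  !q1.
              branch 1.2.2.1 (add q1):
                ○ open, literals {q1=true, q2=true, q3=false, q4=true}.
              branch 1.2.2.2 (add !q1):
                × closes — contains both q1 and !q1.
  branch 2 (add q1):
    (!q1 || (q2 && q1)): β-rule — branch into !q1  //  (q2 && q1).
      branch 2.1 (add !q1):
        × closes — contains both q1 and !q1.
      branch 2.2 (add (q2 && q1)):
        (q2 && q1): α-rule — add q2, q1.
        !(q3 && q3): β-rule — branch into !q3  //  !q3.
          branch 2.2.1 (add !q3):
            ○ open, literals {q1=true, q2=true, q3=false, q4=true}.
          branch 2.2.2 (add !q3):
            ○ open, literals {q1=true, q2=true, q3=false, q4=true}.
5 branches closed, 6 open.
An open branch gives a countermodel: q1=false, q3=false, q4=true (unmentioned atoms arbitrary); the premises hold there but the conclusion fails.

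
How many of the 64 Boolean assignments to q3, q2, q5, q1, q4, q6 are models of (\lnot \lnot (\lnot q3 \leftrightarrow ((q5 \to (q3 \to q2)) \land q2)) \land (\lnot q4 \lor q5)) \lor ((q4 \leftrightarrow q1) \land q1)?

36

Initial set: {((\lnot \lnot (\lnot q3 \leftrightarrow ((q5 \to (q3 \to q2)) \land q2)) \land (\lnot q4 \lor q5)) \lor ((q4 \leftrightarrow q1) \land q1))}.
((\lnot \lnot (\lnot q3 \leftrightarrow ((q5 \to (q3 \to q2)) \land q2)) \land (\lnot q4 \lor q5)) \lor ((q4 \leftrightarrow q1) \land q1)): β-rule — branch into (\lnot \lnot (\lnot q3 \leftrightarrow ((q5 \to (q3 \to q2)) \land q2)) \land (\lnot q4 \lor q5))  //  ((q4 \leftrightarrow q1) \land q1).
  branch 1 (add (\lnot \lnot (\lnot q3 \leftrightarrow ((q5 \to (q3 \to q2)) \land q2)) \land (\lnot q4 \lor q5))):
    (\lnot \lnot (\lnot q3 \leftrightarrow ((q5 \to (q3 \to q2)) \land q2)) \land (\lnot q4 \lor q5)): α-rule — add \lnot \lnot (\lnot q3 \leftrightarrow ((q5 \to (q3 \to q2)) \land q2)), (\lnot q4 \lor q5).
    \lnot \lnot (\lnot q3 \leftrightarrow ((q5 \to (q3 \to q2)) \land q2)): drop double negation, giving (\lnot q3 \leftrightarrow ((q5 \to (q3 \to q2)) \land q2)).
    (\lnot q4 \lor q5): β-rule — branch into \lnot q4  //  q5.
      branch 1.1 (add \lnot q4):
        (\lnot q3 \leftrightarrow ((q5 \to (q3 \to q2)) \land q2)): β-rule — branch into \lnot q3, ((q5 \to (q3 \to q2)) \land q2)  //  \lnot \lnot q3, \lnot ((q5 \to (q3 \to q2)) \land q2).
          branch 1.1.1 (add \lnot q3, ((q5 \to (q3 \to q2)) \land q2)):
            ((q5 \to (q3 \to q2)) \land q2): α-rule — add (q5 \to (q3 \to q2)), q2.
            (q5 \to (q3 \to q2)): β-rule — branch into \lnot q5  //  (q3 \to q2).
              branch 1.1.1.1 (add \lnot q5):
                ○ open, literals {q2=T, q3=F, q4=F, q5=F}.
              branch 1.1.1.2 (add (q3 \to q2)):
                (q3 \to q2): β-rule — branch into \lnot q3  //  q2.
                  branch 1.1.1.2.1 (add \lnot q3):
                    ○ open, literals {q2=T, q3=F, q4=F}.
                  branch 1.1.1.2.2 (add q2):
                    ○ open, literals {q2=T, q3=F, q4=F}.
          branch 1.1.2 (add \lnot \lnot q3, \lnot ((q5 \to (q3 \to q2)) \land q2)):
            \lnot ((q5 \to (q3 \to q2)) \land q2): β-rule — branch into \lnot (q5 \to (q3 \to q2))  //  \lnot q2.
              branch 1.1.2.1 (add \lnot (q5 \to (q3 \to q2))):
                \lnot (q5 \to (q3 \to q2)): α-rule — add q5, \lnot (q3 \to q2).
                \lnot (q3 \to q2): α-rule — add q3, \lnot q2.
                ○ open, literals {q2=F, q3=T, q4=F, q5=T}.
              branch 1.1.2.2 (add \lnot q2):
                ○ open, literals {q2=F, q3=T, q4=F}.
      branch 1.2 (add q5):
        (\lnot q3 \leftrightarrow ((q5 \to (q3 \to q2)) \land q2)): β-rule — branch into \lnot q3, ((q5 \to (q3 \to q2)) \land q2)  //  \lnot \lnot q3, \lnot ((q5 \to (q3 \to q2)) \land q2).
          branch 1.2.1 (add \lnot q3, ((q5 \to (q3 \to q2)) \land q2)):
            ((q5 \to (q3 \to q2)) \land q2): α-rule — add (q5 \to (q3 \to q2)), q2.
            (q5 \to (q3 \to q2)): β-rule — branch into \lnot q5  //  (q3 \to q2).
              branch 1.2.1.1 (add \lnot q5):
                × closes — contains both q5 and \lnot q5.
              branch 1.2.1.2 (add (q3 \to q2)):
                (q3 \to q2): β-rule — branch into \lnot q3  //  q2.
                  branch 1.2.1.2.1 (add \lnot q3):
                    ○ open, literals {q2=T, q3=F, q5=T}.
                  branch 1.2.1.2.2 (add q2):
                    ○ open, literals {q2=T, q3=F, q5=T}.
          branch 1.2.2 (add \lnot \lnot q3, \lnot ((q5 \to (q3 \to q2)) \land q2)):
            \lnot ((q5 \to (q3 \to q2)) \land q2): β-rule — branch into \lnot (q5 \to (q3 \to q2))  //  \lnot q2.
              branch 1.2.2.1 (add \lnot (q5 \to (q3 \to q2))):
                \lnot (q5 \to (q3 \to q2)): α-rule — add q5, \lnot (q3 \to q2).
                \lnot (q3 \to q2): α-rule — add q3, \lnot q2.
                ○ open, literals {q2=F, q3=T, q5=T}.
              branch 1.2.2.2 (add \lnot q2):
                ○ open, literals {q2=F, q3=T, q5=T}.
  branch 2 (add ((q4 \leftrightarrow q1) \land q1)):
    ((q4 \leftrightarrow q1) \land q1): α-rule — add (q4 \leftrightarrow q1), q1.
    (q4 \leftrightarrow q1): β-rule — branch into q4, q1  //  \lnot q4, \lnot q1.
      branch 2.1 (add q4, q1):
        ○ open, literals {q1=T, q4=T}.
      branch 2.2 (add \lnot q4, \lnot q1):
        × closes — contains both q1 and \lnot q1.
2 branches closed, 10 open.
Each open branch fixes some atoms; the unmentioned ones are free. Counting distinct full assignments: branch {q2=T, q3=F, q4=F, q5=F} (q1, q6) contributes 4 new; branch {q2=T, q3=F, q4=F} (q5, q1, q6) contributes 4 new; branch {q2=T, q3=F, q4=F} (q5, q1, q6) contributes 0 new; branch {q2=F, q3=T, q4=F, q5=T} (q1, q6) contributes 4 new; branch {q2=F, q3=T, q4=F} (q5, q1, q6) contributes 4 new; branch {q2=T, q3=F, q5=T} (q1, q4, q6) contributes 4 new; branch {q2=T, q3=F, q5=T} (q1, q4, q6) contributes 0 new; branch {q2=F, q3=T, q5=T} (q1, q4, q6) contributes 4 new; branch {q2=F, q3=T, q5=T} (q1, q4, q6) contributes 0 new; branch {q1=T, q4=T} (q3, q2, q5, q6) contributes 12 new. Total: 36.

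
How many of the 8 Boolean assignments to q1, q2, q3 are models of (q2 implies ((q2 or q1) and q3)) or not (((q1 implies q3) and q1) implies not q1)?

6

Initial set: {T ((q2 implies ((q2 or q1) and q3)) or not (((q1 implies q3) and q1) implies not q1))}.
T ((q2 implies ((q2 or q1) and q3)) or not (((q1 implies q3) and q1) implies not q1)): β-rule — branch into T (q2 implies ((q2 or q1) and q3))  //  T not (((q1 implies q3) and q1) implies not q1).
  branch 1 (add T (q2 implies ((q2 or q1) and q3))):
    T (q2 implies ((q2 or q1) and q3)): β-rule — branch into F q2  //  T ((q2 or q1) and q3).
      branch 1.1 (add F q2):
        ○ open, literals {q2=0}.
      branch 1.2 (add T ((q2 or q1) and q3)):
        T ((q2 or q1) and q3): α-rule — add T (q2 or q1), T q3.
        T (q2 or q1): β-rule — branch into T q2  //  T q1.
          branch 1.2.1 (add T q2):
            ○ open, literals {q2=1, q3=1}.
          branch 1.2.2 (add T q1):
            ○ open, literals {q1=1, q3=1}.
  branch 2 (add T not (((q1 implies q3) and q1) implies not q1)):
    T not (((q1 implies q3) and q1) implies not q1): α-rule — add T ((q1 implies q3) and q1), F not q1.
    T ((q1 implies q3) and q1): α-rule — add T (q1 implies q3), T q1.
    T (q1 implies q3): β-rule — branch into F q1  //  T q3.
      branch 2.1 (add F q1):
        × closes — contains both q1 and not q1.
      branch 2.2 (add T q3):
        ○ open, literals {q1=1, q3=1}.
1 branch closed, 4 open.
Each open branch fixes some atoms; the unmentioned ones are free. Counting distinct full assignments: branch {q2=0} (q1, q3) contributes 4 new; branch {q2=1, q3=1} (q1) contributes 2 new; branch {q1=1, q3=1} (q2) contributes 0 new; branch {q1=1, q3=1} (q2) contributes 0 new. Total: 6.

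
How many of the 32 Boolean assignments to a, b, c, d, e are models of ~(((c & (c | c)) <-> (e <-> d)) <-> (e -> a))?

Initial set: {~(((c & (c | c)) <-> (e <-> d)) <-> (e -> a))}.
~(((c & (c | c)) <-> (e <-> d)) <-> (e -> a)): β-rule — branch into ((c & (c | c)) <-> (e <-> d)), ~(e -> a)  //  ~((c & (c | c)) <-> (e <-> d)), (e -> a).
  branch 1 (add ((c & (c | c)) <-> (e <-> d)), ~(e -> a)):
    ~(e -> a): α-rule — add e, ~a.
    ((c & (c | c)) <-> (e <-> d)): β-rule — branch into (c & (c | c)), (e <-> d)  //  ~(c & (c | c)), ~(e <-> d).
      branch 1.1 (add (c & (c | c)), (e <-> d)):
        (c & (c | c)): α-rule — add c, (c | c).
        (e <-> d): β-rule — branch into e, d  //  ~e, ~d.
          branch 1.1.1 (add e, d):
            (c | c): β-rule — branch into c  //  c.
              branch 1.1.1.1 (add c):
                ○ open, literals {a=0, c=1, d=1, e=1}.
              branch 1.1.1.2 (add c):
                ○ open, literals {a=0, c=1, d=1, e=1}.
          branch 1.1.2 (add ~e, ~d):
            × closes — contains both e and ~e.
      branch 1.2 (add ~(c & (c | c)), ~(e <-> d)):
        ~(c & (c | c)): β-rule — branch into ~c  //  ~(c | c).
          branch 1.2.1 (add ~c):
            ~(e <-> d): β-rule — branch into e, ~d  //  ~e, d.
              branch 1.2.1.1 (add e, ~d):
                ○ open, literals {a=0, c=0, d=0, e=1}.
              branch 1.2.1.2 (add ~e, d):
                × closes — contains both e and ~e.
          branch 1.2.2 (add ~(c | c)):
            ~(c | c): α-rule — add ~c, ~c.
            ~(e <-> d): β-rule — branch into e, ~d  //  ~e, d.
              branch 1.2.2.1 (add e, ~d):
                ○ open, literals {a=0, c=0, d=0, e=1}.
              branch 1.2.2.2 (add ~e, d):
                × closes — contains both e and ~e.
  branch 2 (add ~((c & (c | c)) <-> (e <-> d)), (e -> a)):
    ~((c & (c | c)) <-> (e <-> d)): β-rule — branch into (c & (c | c)), ~(e <-> d)  //  ~(c & (c | c)), (e <-> d).
      branch 2.1 (add (c & (c | c)), ~(e <-> d)):
        (c & (c | c)): α-rule — add c, (c | c).
        (e -> a): β-rule — branch into ~e  //  a.
          branch 2.1.1 (add ~e):
            ~(e <-> d): β-rule — branch into e, ~d  //  ~e, d.
              branch 2.1.1.1 (add e, ~d):
                × closes — contains both e and ~e.
              branch 2.1.1.2 (add ~e, d):
                (c | c): β-rule — branch into c  //  c.
                  branch 2.1.1.2.1 (add c):
                    ○ open, literals {c=1, d=1, e=0}.
                  branch 2.1.1.2.2 (add c):
                    ○ open, literals {c=1, d=1, e=0}.
          branch 2.1.2 (add a):
            ~(e <-> d): β-rule — branch into e, ~d  //  ~e, d.
              branch 2.1.2.1 (add e, ~d):
                (c | c): β-rule — branch into c  //  c.
                  branch 2.1.2.1.1 (add c):
                    ○ open, literals {a=1, c=1, d=0, e=1}.
                  branch 2.1.2.1.2 (add c):
                    ○ open, literals {a=1, c=1, d=0, e=1}.
              branch 2.1.2.2 (add ~e, d):
                (c | c): β-rule — branch into c  //  c.
                  branch 2.1.2.2.1 (add c):
                    ○ open, literals {a=1, c=1, d=1, e=0}.
                  branch 2.1.2.2.2 (add c):
                    ○ open, literals {a=1, c=1, d=1, e=0}.
      branch 2.2 (add ~(c & (c | c)), (e <-> d)):
        (e -> a): β-rule — branch into ~e  //  a.
          branch 2.2.1 (add ~e):
            ~(c & (c | c)): β-rule — branch into ~c  //  ~(c | c).
              branch 2.2.1.1 (add ~c):
                (e <-> d): β-rule — branch into e, d  //  ~e, ~d.
                  branch 2.2.1.1.1 (add e, d):
                    × closes — contains both e and ~e.
                  branch 2.2.1.1.2 (add ~e, ~d):
                    ○ open, literals {c=0, d=0, e=0}.
              branch 2.2.1.2 (add ~(c | c)):
                ~(c | c): α-rule — add ~c, ~c.
                (e <-> d): β-rule — branch into e, d  //  ~e, ~d.
                  branch 2.2.1.2.1 (add e, d):
                    × closes — contains both e and ~e.
                  branch 2.2.1.2.2 (add ~e, ~d):
                    ○ open, literals {c=0, d=0, e=0}.
          branch 2.2.2 (add a):
            ~(c & (c | c)): β-rule — branch into ~c  //  ~(c | c).
              branch 2.2.2.1 (add ~c):
                (e <-> d): β-rule — branch into e, d  //  ~e, ~d.
                  branch 2.2.2.1.1 (add e, d):
                    ○ open, literals {a=1, c=0, d=1, e=1}.
                  branch 2.2.2.1.2 (add ~e, ~d):
                    ○ open, literals {a=1, c=0, d=0, e=0}.
              branch 2.2.2.2 (add ~(c | c)):
                ~(c | c): α-rule — add ~c, ~c.
                (e <-> d): β-rule — branch into e, d  //  ~e, ~d.
                  branch 2.2.2.2.1 (add e, d):
                    ○ open, literals {a=1, c=0, d=1, e=1}.
                  branch 2.2.2.2.2 (add ~e, ~d):
                    ○ open, literals {a=1, c=0, d=0, e=0}.
6 branches closed, 16 open.
Each open branch fixes some atoms; the unmentioned ones are free. Counting distinct full assignments: branch {a=0, c=1, d=1, e=1} (b) contributes 2 new; branch {a=0, c=1, d=1, e=1} (b) contributes 0 new; branch {a=0, c=0, d=0, e=1} (b) contributes 2 new; branch {a=0, c=0, d=0, e=1} (b) contributes 0 new; branch {c=1, d=1, e=0} (a, b) contributes 4 new; branch {c=1, d=1, e=0} (a, b) contributes 0 new; branch {a=1, c=1, d=0, e=1} (b) contributes 2 new; branch {a=1, c=1, d=0, e=1} (b) contributes 0 new; branch {a=1, c=1, d=1, e=0} (b) contributes 0 new; branch {a=1, c=1, d=1, e=0} (b) contributes 0 new; branch {c=0, d=0, e=0} (a, b) contributes 4 new; branch {c=0, d=0, e=0} (a, b) contributes 0 new; branch {a=1, c=0, d=1, e=1} (b) contributes 2 new; branch {a=1, c=0, d=0, e=0} (b) contributes 0 new; branch {a=1, c=0, d=1, e=1} (b) contributes 0 new; branch {a=1, c=0, d=0, e=0} (b) contributes 0 new. Total: 16.

16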